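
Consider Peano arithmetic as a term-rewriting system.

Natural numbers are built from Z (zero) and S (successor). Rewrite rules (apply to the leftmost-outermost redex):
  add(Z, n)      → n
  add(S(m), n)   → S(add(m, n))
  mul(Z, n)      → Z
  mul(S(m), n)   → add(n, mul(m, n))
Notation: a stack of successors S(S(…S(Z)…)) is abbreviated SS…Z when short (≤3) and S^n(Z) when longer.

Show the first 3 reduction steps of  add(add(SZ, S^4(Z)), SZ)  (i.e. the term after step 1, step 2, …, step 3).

  start: add(add(SZ, S^4(Z)), SZ)
  →1  add(S(add(Z, S^4(Z))), SZ)
  →2  S(add(add(Z, S^4(Z)), SZ))
  →3  S(add(S^4(Z), SZ))

Answer: after 3 steps: S(add(S^4(Z), SZ))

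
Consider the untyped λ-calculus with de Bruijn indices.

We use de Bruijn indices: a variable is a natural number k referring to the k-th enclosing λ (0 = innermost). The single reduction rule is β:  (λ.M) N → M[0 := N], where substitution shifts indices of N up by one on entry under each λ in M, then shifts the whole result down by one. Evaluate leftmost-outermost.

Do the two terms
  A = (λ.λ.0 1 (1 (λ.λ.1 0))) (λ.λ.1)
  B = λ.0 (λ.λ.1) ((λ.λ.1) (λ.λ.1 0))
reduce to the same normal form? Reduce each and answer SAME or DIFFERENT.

Answer: SAME — A ⇓ λ.0 (λ.λ.1) (λ.λ.λ.1 0), B ⇓ λ.0 (λ.λ.1) (λ.λ.λ.1 0)

Derivation:
Term A:
  start: (λ.λ.0 1 (1 (λ.λ.1 0))) (λ.λ.1)
  [1] λ.0 (λ.λ.1) ((λ.λ.1) (λ.λ.1 0))
  [2] λ.0 (λ.λ.1) (λ.λ.λ.1 0)

Term B:
  start: λ.0 (λ.λ.1) ((λ.λ.1) (λ.λ.1 0))
  [1] λ.0 (λ.λ.1) (λ.λ.λ.1 0)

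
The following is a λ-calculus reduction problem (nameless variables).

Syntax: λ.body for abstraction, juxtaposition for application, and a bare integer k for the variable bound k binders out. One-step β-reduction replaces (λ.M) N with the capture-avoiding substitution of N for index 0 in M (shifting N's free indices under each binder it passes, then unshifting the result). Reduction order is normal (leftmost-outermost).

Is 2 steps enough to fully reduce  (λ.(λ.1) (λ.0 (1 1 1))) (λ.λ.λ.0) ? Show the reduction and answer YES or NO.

  start: (λ.(λ.1) (λ.0 (1 1 1))) (λ.λ.λ.0)
  [1] (λ.λ.λ.λ.0) (λ.0 ((λ.λ.λ.0) (λ.λ.λ.0) (λ.λ.λ.0)))
  [2] λ.λ.λ.0

Answer: YES — reaches normal form λ.λ.λ.0 in 2 ≤ 2 steps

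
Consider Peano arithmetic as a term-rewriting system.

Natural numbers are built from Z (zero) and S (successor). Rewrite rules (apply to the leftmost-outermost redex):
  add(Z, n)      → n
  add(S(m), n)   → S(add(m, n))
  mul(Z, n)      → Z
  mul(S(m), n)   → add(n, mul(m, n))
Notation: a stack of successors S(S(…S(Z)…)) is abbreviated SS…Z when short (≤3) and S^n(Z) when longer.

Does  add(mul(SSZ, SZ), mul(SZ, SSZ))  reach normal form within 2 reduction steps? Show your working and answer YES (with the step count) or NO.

  start: add(mul(SSZ, SZ), mul(SZ, SSZ))
  [1] add(add(SZ, mul(SZ, SZ)), mul(SZ, SSZ))
  [2] add(S(add(Z, mul(SZ, SZ))), mul(SZ, SSZ))

Answer: NO — after 2 steps the term is add(S(add(Z, mul(SZ, SZ))), mul(SZ, SSZ)), not yet normal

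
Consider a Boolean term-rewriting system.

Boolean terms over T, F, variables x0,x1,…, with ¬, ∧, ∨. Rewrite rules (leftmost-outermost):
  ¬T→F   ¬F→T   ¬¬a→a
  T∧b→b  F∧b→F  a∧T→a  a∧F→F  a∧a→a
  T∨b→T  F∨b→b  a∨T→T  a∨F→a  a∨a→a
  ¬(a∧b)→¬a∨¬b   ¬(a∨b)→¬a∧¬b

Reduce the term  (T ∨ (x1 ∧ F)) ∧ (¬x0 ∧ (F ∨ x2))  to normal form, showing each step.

  start: (T ∨ (x1 ∧ F)) ∧ (¬x0 ∧ (F ∨ x2))
  [1] T ∧ (¬x0 ∧ (F ∨ x2))
  [2] ¬x0 ∧ (F ∨ x2)
  [3] ¬x0 ∧ x2

Answer: normal form = ¬x0 ∧ x2  (in 3 steps)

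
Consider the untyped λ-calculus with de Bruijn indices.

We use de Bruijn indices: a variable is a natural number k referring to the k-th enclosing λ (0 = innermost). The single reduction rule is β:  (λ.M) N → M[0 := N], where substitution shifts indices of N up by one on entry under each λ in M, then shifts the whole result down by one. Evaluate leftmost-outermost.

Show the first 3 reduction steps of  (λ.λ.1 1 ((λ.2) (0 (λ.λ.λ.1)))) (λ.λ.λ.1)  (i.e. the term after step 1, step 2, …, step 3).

  start: (λ.λ.1 1 ((λ.2) (0 (λ.λ.λ.1)))) (λ.λ.λ.1)
  [1] λ.(λ.λ.λ.1) (λ.λ.λ.1) ((λ.λ.λ.λ.1) (0 (λ.λ.λ.1)))
  [2] λ.(λ.λ.1) ((λ.λ.λ.λ.1) (0 (λ.λ.λ.1)))
  [3] λ.λ.(λ.λ.λ.λ.1) (1 (λ.λ.λ.1))

Answer: after 3 steps: λ.λ.(λ.λ.λ.λ.1) (1 (λ.λ.λ.1))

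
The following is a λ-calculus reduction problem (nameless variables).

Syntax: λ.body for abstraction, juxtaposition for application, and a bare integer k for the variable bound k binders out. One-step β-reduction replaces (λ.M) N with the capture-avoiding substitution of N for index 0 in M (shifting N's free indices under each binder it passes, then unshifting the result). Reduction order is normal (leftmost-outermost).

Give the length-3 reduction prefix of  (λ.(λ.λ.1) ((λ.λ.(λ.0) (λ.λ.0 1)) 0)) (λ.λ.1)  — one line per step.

  start: (λ.(λ.λ.1) ((λ.λ.(λ.0) (λ.λ.0 1)) 0)) (λ.λ.1)
  →1  (λ.λ.1) ((λ.λ.(λ.0) (λ.λ.0 1)) (λ.λ.1))
  →2  λ.(λ.λ.(λ.0) (λ.λ.0 1)) (λ.λ.1)
  →3  λ.λ.(λ.0) (λ.λ.0 1)

Answer: after 3 steps: λ.λ.(λ.0) (λ.λ.0 1)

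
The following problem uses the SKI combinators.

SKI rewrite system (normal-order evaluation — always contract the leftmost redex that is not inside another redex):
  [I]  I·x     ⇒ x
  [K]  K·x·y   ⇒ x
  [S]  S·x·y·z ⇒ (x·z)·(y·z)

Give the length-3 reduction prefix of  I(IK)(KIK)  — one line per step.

Answer: after 3 steps: KI

Working:
  start: I(IK)(KIK)
  →1  IK(KIK)
  →2  K(KIK)
  →3  KI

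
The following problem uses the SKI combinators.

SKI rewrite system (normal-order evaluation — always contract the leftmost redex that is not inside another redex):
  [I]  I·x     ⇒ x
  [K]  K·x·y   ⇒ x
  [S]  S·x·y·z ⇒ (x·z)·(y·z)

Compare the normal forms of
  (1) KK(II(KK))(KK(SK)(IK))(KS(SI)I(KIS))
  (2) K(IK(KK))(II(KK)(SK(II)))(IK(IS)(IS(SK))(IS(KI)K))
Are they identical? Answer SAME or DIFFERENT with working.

Term A:
  start: KK(II(KK))(KK(SK)(IK))(KS(SI)I(KIS))
  step 1: K(KK(SK)(IK))(KS(SI)I(KIS))
  step 2: KK(SK)(IK)
  step 3: K(IK)
  step 4: KK

Term B:
  start: K(IK(KK))(II(KK)(SK(II)))(IK(IS)(IS(SK))(IS(KI)K))
  step 1: IK(KK)(IK(IS)(IS(SK))(IS(KI)K))
  step 2: K(KK)(IK(IS)(IS(SK))(IS(KI)K))
  step 3: KK

Answer: SAME — A ⇓ KK, B ⇓ KK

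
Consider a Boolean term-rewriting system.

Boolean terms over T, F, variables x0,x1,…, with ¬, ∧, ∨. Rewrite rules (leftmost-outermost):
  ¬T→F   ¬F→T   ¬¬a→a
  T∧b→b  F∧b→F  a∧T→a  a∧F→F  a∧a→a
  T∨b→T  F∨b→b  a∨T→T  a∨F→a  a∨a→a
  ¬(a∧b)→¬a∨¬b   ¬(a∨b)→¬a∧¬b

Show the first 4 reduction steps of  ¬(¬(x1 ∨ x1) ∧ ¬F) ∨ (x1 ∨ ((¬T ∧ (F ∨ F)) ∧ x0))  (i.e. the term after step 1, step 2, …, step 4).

  start: ¬(¬(x1 ∨ x1) ∧ ¬F) ∨ (x1 ∨ ((¬T ∧ (F ∨ F)) ∧ x0))
  →1  (¬¬(x1 ∨ x1) ∨ ¬¬F) ∨ (x1 ∨ ((¬T ∧ (F ∨ F)) ∧ x0))
  →2  ((x1 ∨ x1) ∨ ¬¬F) ∨ (x1 ∨ ((¬T ∧ (F ∨ F)) ∧ x0))
  →3  (x1 ∨ ¬¬F) ∨ (x1 ∨ ((¬T ∧ (F ∨ F)) ∧ x0))
  →4  (x1 ∨ F) ∨ (x1 ∨ ((¬T ∧ (F ∨ F)) ∧ x0))

Answer: after 4 steps: (x1 ∨ F) ∨ (x1 ∨ ((¬T ∧ (F ∨ F)) ∧ x0))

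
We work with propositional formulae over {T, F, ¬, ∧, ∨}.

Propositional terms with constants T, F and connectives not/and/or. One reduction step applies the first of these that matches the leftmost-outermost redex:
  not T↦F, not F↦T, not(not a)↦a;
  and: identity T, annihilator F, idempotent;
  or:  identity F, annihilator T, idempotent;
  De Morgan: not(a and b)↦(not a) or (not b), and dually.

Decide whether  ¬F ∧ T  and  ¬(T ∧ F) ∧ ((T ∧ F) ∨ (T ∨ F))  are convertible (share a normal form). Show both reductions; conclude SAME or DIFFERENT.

Answer: SAME — A ⇓ T, B ⇓ T

Working:
Term A:
  start: ¬F ∧ T
  step 1: ¬F
  step 2: T

Term B:
  start: ¬(T ∧ F) ∧ ((T ∧ F) ∨ (T ∨ F))
  step 1: (¬T ∨ ¬F) ∧ ((T ∧ F) ∨ (T ∨ F))
  step 2: (F ∨ ¬F) ∧ ((T ∧ F) ∨ (T ∨ F))
  step 3: ¬F ∧ ((T ∧ F) ∨ (T ∨ F))
  step 4: T ∧ ((T ∧ F) ∨ (T ∨ F))
  step 5: (T ∧ F) ∨ (T ∨ F)
  step 6: F ∨ (T ∨ F)
  step 7: T ∨ F
  step 8: T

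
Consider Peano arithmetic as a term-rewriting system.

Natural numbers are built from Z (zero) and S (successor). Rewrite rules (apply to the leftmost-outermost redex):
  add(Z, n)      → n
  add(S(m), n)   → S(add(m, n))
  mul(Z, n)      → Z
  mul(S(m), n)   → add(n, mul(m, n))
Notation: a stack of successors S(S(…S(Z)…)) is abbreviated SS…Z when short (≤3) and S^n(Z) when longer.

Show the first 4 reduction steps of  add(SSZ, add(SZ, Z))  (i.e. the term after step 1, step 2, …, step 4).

Answer: after 4 steps: S(S(S(add(Z, Z))))

Working:
  start: add(SSZ, add(SZ, Z))
  step 1: S(add(SZ, add(SZ, Z)))
  step 2: S(S(add(Z, add(SZ, Z))))
  step 3: S(S(add(SZ, Z)))
  step 4: S(S(S(add(Z, Z))))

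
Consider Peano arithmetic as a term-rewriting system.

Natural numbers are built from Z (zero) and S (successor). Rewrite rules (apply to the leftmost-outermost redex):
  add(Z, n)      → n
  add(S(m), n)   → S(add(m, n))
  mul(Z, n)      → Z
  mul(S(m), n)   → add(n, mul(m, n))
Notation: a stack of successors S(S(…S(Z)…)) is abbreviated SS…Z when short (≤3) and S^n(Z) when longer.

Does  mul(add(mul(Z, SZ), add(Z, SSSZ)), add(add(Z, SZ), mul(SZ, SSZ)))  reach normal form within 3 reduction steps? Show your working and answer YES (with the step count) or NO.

  start: mul(add(mul(Z, SZ), add(Z, SSSZ)), add(add(Z, SZ), mul(SZ, SSZ)))
  →1  mul(add(Z, add(Z, SSSZ)), add(add(Z, SZ), mul(SZ, SSZ)))
  →2  mul(add(Z, SSSZ), add(add(Z, SZ), mul(SZ, SSZ)))
  →3  mul(SSSZ, add(add(Z, SZ), mul(SZ, SSZ)))

Answer: NO — after 3 steps the term is mul(SSSZ, add(add(Z, SZ), mul(SZ, SSZ))), not yet normal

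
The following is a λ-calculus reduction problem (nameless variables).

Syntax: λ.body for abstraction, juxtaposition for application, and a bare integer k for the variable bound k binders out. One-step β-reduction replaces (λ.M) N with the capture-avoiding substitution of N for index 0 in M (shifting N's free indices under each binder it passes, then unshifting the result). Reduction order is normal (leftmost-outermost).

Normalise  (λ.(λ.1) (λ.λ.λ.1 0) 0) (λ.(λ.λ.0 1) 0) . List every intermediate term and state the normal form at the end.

Answer: normal form = λ.0 (λ.λ.0 1)  (in 5 steps)

Derivation:
  start: (λ.(λ.1) (λ.λ.λ.1 0) 0) (λ.(λ.λ.0 1) 0)
  →1  (λ.λ.(λ.λ.0 1) 0) (λ.λ.λ.1 0) (λ.(λ.λ.0 1) 0)
  →2  (λ.(λ.λ.0 1) 0) (λ.(λ.λ.0 1) 0)
  →3  (λ.λ.0 1) (λ.(λ.λ.0 1) 0)
  →4  λ.0 (λ.(λ.λ.0 1) 0)
  →5  λ.0 (λ.λ.0 1)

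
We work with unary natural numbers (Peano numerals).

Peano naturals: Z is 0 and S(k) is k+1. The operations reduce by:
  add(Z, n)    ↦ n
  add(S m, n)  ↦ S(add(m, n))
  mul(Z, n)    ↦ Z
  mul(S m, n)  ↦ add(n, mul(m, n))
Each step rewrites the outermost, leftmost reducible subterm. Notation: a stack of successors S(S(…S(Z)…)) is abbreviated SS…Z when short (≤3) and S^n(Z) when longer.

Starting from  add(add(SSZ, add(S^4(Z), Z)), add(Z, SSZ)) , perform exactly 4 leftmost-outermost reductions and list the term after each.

Answer: after 4 steps: S(S(add(add(Z, add(S^4(Z), Z)), add(Z, SSZ))))

Derivation:
  start: add(add(SSZ, add(S^4(Z), Z)), add(Z, SSZ))
  →1  add(S(add(SZ, add(S^4(Z), Z))), add(Z, SSZ))
  →2  S(add(add(SZ, add(S^4(Z), Z)), add(Z, SSZ)))
  →3  S(add(S(add(Z, add(S^4(Z), Z))), add(Z, SSZ)))
  →4  S(S(add(add(Z, add(S^4(Z), Z)), add(Z, SSZ))))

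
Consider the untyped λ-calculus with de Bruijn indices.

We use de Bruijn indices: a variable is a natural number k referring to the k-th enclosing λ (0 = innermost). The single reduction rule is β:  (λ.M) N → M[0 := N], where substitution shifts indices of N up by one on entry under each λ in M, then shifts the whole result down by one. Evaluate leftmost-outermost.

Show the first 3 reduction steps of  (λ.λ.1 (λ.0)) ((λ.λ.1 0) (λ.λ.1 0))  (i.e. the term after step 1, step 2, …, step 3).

Answer: after 3 steps: λ.(λ.λ.1 0) (λ.0)

Working:
  start: (λ.λ.1 (λ.0)) ((λ.λ.1 0) (λ.λ.1 0))
  step 1: λ.(λ.λ.1 0) (λ.λ.1 0) (λ.0)
  step 2: λ.(λ.(λ.λ.1 0) 0) (λ.0)
  step 3: λ.(λ.λ.1 0) (λ.0)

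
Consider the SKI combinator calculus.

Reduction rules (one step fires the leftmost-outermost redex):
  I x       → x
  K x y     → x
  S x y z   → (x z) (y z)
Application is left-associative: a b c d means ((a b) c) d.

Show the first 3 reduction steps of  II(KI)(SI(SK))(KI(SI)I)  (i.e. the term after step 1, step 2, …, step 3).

Answer: after 3 steps: I(KI(SI)I)

Working:
  start: II(KI)(SI(SK))(KI(SI)I)
  →1  I(KI)(SI(SK))(KI(SI)I)
  →2  KI(SI(SK))(KI(SI)I)
  →3  I(KI(SI)I)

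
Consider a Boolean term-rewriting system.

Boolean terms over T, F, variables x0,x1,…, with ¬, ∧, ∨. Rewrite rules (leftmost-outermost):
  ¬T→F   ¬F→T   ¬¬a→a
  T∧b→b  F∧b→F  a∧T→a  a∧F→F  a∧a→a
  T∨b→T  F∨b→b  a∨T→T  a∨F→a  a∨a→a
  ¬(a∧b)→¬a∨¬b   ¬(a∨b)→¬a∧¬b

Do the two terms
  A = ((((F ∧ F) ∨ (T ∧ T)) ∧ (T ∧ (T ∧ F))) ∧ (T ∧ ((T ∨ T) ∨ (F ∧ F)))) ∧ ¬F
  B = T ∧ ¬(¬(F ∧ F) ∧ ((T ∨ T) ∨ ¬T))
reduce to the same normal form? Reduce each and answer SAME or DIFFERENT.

Answer: SAME — A ⇓ F, B ⇓ F

Derivation:
Term A:
  start: ((((F ∧ F) ∨ (T ∧ T)) ∧ (T ∧ (T ∧ F))) ∧ (T ∧ ((T ∨ T) ∨ (F ∧ F)))) ∧ ¬F
  step 1: (((F ∨ (T ∧ T)) ∧ (T ∧ (T ∧ F))) ∧ (T ∧ ((T ∨ T) ∨ (F ∧ F)))) ∧ ¬F
  step 2: (((T ∧ T) ∧ (T ∧ (T ∧ F))) ∧ (T ∧ ((T ∨ T) ∨ (F ∧ F)))) ∧ ¬F
  step 3: ((T ∧ (T ∧ (T ∧ F))) ∧ (T ∧ ((T ∨ T) ∨ (F ∧ F)))) ∧ ¬F
  step 4: ((T ∧ (T ∧ F)) ∧ (T ∧ ((T ∨ T) ∨ (F ∧ F)))) ∧ ¬F
  step 5: ((T ∧ F) ∧ (T ∧ ((T ∨ T) ∨ (F ∧ F)))) ∧ ¬F
  step 6: (F ∧ (T ∧ ((T ∨ T) ∨ (F ∧ F)))) ∧ ¬F
  step 7: F ∧ ¬F
  step 8: F

Term B:
  start: T ∧ ¬(¬(F ∧ F) ∧ ((T ∨ T) ∨ ¬T))
  step 1: ¬(¬(F ∧ F) ∧ ((T ∨ T) ∨ ¬T))
  step 2: ¬¬(F ∧ F) ∨ ¬((T ∨ T) ∨ ¬T)
  step 3: (F ∧ F) ∨ ¬((T ∨ T) ∨ ¬T)
  step 4: F ∨ ¬((T ∨ T) ∨ ¬T)
  step 5: ¬((T ∨ T) ∨ ¬T)
  step 6: ¬(T ∨ T) ∧ ¬¬T
  step 7: (¬T ∧ ¬T) ∧ ¬¬T
  step 8: ¬T ∧ ¬¬T
  step 9: F ∧ ¬¬T
  step 10: F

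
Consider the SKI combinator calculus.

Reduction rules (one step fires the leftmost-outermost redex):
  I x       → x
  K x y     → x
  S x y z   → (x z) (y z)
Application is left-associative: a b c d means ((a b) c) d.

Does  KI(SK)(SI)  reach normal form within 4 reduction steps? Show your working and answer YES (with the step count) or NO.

Answer: YES — reaches normal form SI in 2 ≤ 4 steps

Derivation:
  start: KI(SK)(SI)
  →1  I(SI)
  →2  SI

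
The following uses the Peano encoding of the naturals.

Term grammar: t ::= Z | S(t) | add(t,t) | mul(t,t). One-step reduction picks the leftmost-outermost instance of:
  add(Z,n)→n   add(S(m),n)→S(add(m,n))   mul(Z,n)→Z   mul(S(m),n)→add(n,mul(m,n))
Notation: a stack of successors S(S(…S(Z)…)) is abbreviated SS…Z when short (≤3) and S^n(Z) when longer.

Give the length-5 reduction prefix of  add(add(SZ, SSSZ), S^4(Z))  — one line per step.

  start: add(add(SZ, SSSZ), S^4(Z))
  [1] add(S(add(Z, SSSZ)), S^4(Z))
  [2] S(add(add(Z, SSSZ), S^4(Z)))
  [3] S(add(SSSZ, S^4(Z)))
  [4] S(S(add(SSZ, S^4(Z))))
  [5] S(S(S(add(SZ, S^4(Z)))))

Answer: after 5 steps: S(S(S(add(SZ, S^4(Z)))))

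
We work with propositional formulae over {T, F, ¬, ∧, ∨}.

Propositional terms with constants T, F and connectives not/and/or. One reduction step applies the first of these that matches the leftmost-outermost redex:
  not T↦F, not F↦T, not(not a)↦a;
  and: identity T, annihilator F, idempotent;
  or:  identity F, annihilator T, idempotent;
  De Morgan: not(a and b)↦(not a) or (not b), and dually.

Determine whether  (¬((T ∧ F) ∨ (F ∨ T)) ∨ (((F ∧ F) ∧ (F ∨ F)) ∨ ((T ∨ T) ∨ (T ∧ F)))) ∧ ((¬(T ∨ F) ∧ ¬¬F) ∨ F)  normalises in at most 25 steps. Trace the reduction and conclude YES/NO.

Answer: YES — reaches normal form F in 22 ≤ 25 steps

Reduction:
  start: (¬((T ∧ F) ∨ (F ∨ T)) ∨ (((F ∧ F) ∧ (F ∨ F)) ∨ ((T ∨ T) ∨ (T ∧ F)))) ∧ ((¬(T ∨ F) ∧ ¬¬F) ∨ F)
  [1] ((¬(T ∧ F) ∧ ¬(F ∨ T)) ∨ (((F ∧ F) ∧ (F ∨ F)) ∨ ((T ∨ T) ∨ (T ∧ F)))) ∧ ((¬(T ∨ F) ∧ ¬¬F) ∨ F)
  [2] (((¬T ∨ ¬F) ∧ ¬(F ∨ T)) ∨ (((F ∧ F) ∧ (F ∨ F)) ∨ ((T ∨ T) ∨ (T ∧ F)))) ∧ ((¬(T ∨ F) ∧ ¬¬F) ∨ F)
  [3] (((F ∨ ¬F) ∧ ¬(F ∨ T)) ∨ (((F ∧ F) ∧ (F ∨ F)) ∨ ((T ∨ T) ∨ (T ∧ F)))) ∧ ((¬(T ∨ F) ∧ ¬¬F) ∨ F)
  [4] ((¬F ∧ ¬(F ∨ T)) ∨ (((F ∧ F) ∧ (F ∨ F)) ∨ ((T ∨ T) ∨ (T ∧ F)))) ∧ ((¬(T ∨ F) ∧ ¬¬F) ∨ F)
  [5] ((T ∧ ¬(F ∨ T)) ∨ (((F ∧ F) ∧ (F ∨ F)) ∨ ((T ∨ T) ∨ (T ∧ F)))) ∧ ((¬(T ∨ F) ∧ ¬¬F) ∨ F)
  [6] (¬(F ∨ T) ∨ (((F ∧ F) ∧ (F ∨ F)) ∨ ((T ∨ T) ∨ (T ∧ F)))) ∧ ((¬(T ∨ F) ∧ ¬¬F) ∨ F)
  [7] ((¬F ∧ ¬T) ∨ (((F ∧ F) ∧ (F ∨ F)) ∨ ((T ∨ T) ∨ (T ∧ F)))) ∧ ((¬(T ∨ F) ∧ ¬¬F) ∨ F)
  [8] ((T ∧ ¬T) ∨ (((F ∧ F) ∧ (F ∨ F)) ∨ ((T ∨ T) ∨ (T ∧ F)))) ∧ ((¬(T ∨ F) ∧ ¬¬F) ∨ F)
  [9] (¬T ∨ (((F ∧ F) ∧ (F ∨ F)) ∨ ((T ∨ T) ∨ (T ∧ F)))) ∧ ((¬(T ∨ F) ∧ ¬¬F) ∨ F)
  [10] (F ∨ (((F ∧ F) ∧ (F ∨ F)) ∨ ((T ∨ T) ∨ (T ∧ F)))) ∧ ((¬(T ∨ F) ∧ ¬¬F) ∨ F)
  [11] (((F ∧ F) ∧ (F ∨ F)) ∨ ((T ∨ T) ∨ (T ∧ F))) ∧ ((¬(T ∨ F) ∧ ¬¬F) ∨ F)
  [12] ((F ∧ (F ∨ F)) ∨ ((T ∨ T) ∨ (T ∧ F))) ∧ ((¬(T ∨ F) ∧ ¬¬F) ∨ F)
  [13] (F ∨ ((T ∨ T) ∨ (T ∧ F))) ∧ ((¬(T ∨ F) ∧ ¬¬F) ∨ F)
  [14] ((T ∨ T) ∨ (T ∧ F)) ∧ ((¬(T ∨ F) ∧ ¬¬F) ∨ F)
  [15] (T ∨ (T ∧ F)) ∧ ((¬(T ∨ F) ∧ ¬¬F) ∨ F)
  [16] T ∧ ((¬(T ∨ F) ∧ ¬¬F) ∨ F)
  [17] (¬(T ∨ F) ∧ ¬¬F) ∨ F
  [18] ¬(T ∨ F) ∧ ¬¬F
  [19] (¬T ∧ ¬F) ∧ ¬¬F
  [20] (F ∧ ¬F) ∧ ¬¬F
  [21] F ∧ ¬¬F
  [22] F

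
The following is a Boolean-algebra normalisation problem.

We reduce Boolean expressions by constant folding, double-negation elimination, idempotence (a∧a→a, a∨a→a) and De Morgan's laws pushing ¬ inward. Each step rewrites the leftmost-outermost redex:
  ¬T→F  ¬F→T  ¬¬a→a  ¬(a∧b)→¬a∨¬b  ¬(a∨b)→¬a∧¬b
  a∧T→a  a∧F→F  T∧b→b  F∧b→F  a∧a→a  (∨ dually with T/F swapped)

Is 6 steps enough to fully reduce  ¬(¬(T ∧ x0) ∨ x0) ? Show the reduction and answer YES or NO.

Answer: YES — reaches normal form x0 ∧ ¬x0 in 3 ≤ 6 steps

Reduction:
  start: ¬(¬(T ∧ x0) ∨ x0)
  [1] ¬¬(T ∧ x0) ∧ ¬x0
  [2] (T ∧ x0) ∧ ¬x0
  [3] x0 ∧ ¬x0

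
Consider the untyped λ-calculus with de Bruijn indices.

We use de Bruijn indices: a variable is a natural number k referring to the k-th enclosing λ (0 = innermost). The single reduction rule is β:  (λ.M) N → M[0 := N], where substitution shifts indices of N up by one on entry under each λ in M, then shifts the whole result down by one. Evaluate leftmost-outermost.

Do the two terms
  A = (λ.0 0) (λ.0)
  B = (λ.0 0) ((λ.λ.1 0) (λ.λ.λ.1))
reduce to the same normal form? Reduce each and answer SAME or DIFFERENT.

Term A:
  start: (λ.0 0) (λ.0)
  step 1: (λ.0) (λ.0)
  step 2: λ.0

Term B:
  start: (λ.0 0) ((λ.λ.1 0) (λ.λ.λ.1))
  step 1: (λ.λ.1 0) (λ.λ.λ.1) ((λ.λ.1 0) (λ.λ.λ.1))
  step 2: (λ.(λ.λ.λ.1) 0) ((λ.λ.1 0) (λ.λ.λ.1))
  step 3: (λ.λ.λ.1) ((λ.λ.1 0) (λ.λ.λ.1))
  step 4: λ.λ.1

Answer: DIFFERENT — A ⇓ λ.0, B ⇓ λ.λ.1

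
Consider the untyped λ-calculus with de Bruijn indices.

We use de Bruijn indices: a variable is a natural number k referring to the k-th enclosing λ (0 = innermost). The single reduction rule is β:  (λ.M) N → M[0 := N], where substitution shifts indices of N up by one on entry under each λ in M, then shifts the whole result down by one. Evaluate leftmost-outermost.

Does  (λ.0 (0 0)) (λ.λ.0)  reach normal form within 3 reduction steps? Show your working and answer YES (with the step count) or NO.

  start: (λ.0 (0 0)) (λ.λ.0)
  [1] (λ.λ.0) ((λ.λ.0) (λ.λ.0))
  [2] λ.0

Answer: YES — reaches normal form λ.0 in 2 ≤ 3 steps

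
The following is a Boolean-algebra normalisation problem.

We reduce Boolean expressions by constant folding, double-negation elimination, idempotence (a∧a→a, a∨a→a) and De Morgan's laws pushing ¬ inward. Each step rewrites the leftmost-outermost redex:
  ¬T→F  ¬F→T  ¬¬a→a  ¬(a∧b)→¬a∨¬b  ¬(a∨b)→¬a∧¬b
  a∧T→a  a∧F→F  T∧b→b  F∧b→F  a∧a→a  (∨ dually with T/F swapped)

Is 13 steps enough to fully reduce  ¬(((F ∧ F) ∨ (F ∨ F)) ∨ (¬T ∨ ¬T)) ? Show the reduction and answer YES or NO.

  start: ¬(((F ∧ F) ∨ (F ∨ F)) ∨ (¬T ∨ ¬T))
  [1] ¬((F ∧ F) ∨ (F ∨ F)) ∧ ¬(¬T ∨ ¬T)
  [2] (¬(F ∧ F) ∧ ¬(F ∨ F)) ∧ ¬(¬T ∨ ¬T)
  [3] ((¬F ∨ ¬F) ∧ ¬(F ∨ F)) ∧ ¬(¬T ∨ ¬T)
  [4] (¬F ∧ ¬(F ∨ F)) ∧ ¬(¬T ∨ ¬T)
  [5] (T ∧ ¬(F ∨ F)) ∧ ¬(¬T ∨ ¬T)
  [6] ¬(F ∨ F) ∧ ¬(¬T ∨ ¬T)
  [7] (¬F ∧ ¬F) ∧ ¬(¬T ∨ ¬T)
  [8] ¬F ∧ ¬(¬T ∨ ¬T)
  [9] T ∧ ¬(¬T ∨ ¬T)
  [10] ¬(¬T ∨ ¬T)
  [11] ¬¬T ∧ ¬¬T
  [12] ¬¬T
  [13] T

Answer: YES — reaches normal form T in 13 ≤ 13 steps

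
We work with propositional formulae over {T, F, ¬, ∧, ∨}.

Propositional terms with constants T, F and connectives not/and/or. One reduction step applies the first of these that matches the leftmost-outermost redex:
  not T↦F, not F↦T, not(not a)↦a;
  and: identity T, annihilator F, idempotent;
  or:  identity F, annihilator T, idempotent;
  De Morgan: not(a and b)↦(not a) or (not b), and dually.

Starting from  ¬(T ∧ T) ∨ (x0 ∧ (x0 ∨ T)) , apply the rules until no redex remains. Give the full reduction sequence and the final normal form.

Answer: normal form = x0  (in 6 steps)

Working:
  start: ¬(T ∧ T) ∨ (x0 ∧ (x0 ∨ T))
  step 1: (¬T ∨ ¬T) ∨ (x0 ∧ (x0 ∨ T))
  step 2: ¬T ∨ (x0 ∧ (x0 ∨ T))
  step 3: F ∨ (x0 ∧ (x0 ∨ T))
  step 4: x0 ∧ (x0 ∨ T)
  step 5: x0 ∧ T
  step 6: x0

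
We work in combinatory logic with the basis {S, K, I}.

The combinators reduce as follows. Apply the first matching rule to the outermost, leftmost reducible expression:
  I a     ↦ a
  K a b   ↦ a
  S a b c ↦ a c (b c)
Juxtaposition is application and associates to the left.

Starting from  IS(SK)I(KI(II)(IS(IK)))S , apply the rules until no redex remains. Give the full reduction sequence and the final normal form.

Answer: normal form = SKS  (in 9 steps)

Working:
  start: IS(SK)I(KI(II)(IS(IK)))S
  →1  S(SK)I(KI(II)(IS(IK)))S
  →2  SK(KI(II)(IS(IK)))(I(KI(II)(IS(IK))))S
  →3  K(I(KI(II)(IS(IK))))(KI(II)(IS(IK))(I(KI(II)(IS(IK)))))S
  →4  I(KI(II)(IS(IK)))S
  →5  KI(II)(IS(IK))S
  →6  I(IS(IK))S
  →7  IS(IK)S
  →8  S(IK)S
  →9  SKS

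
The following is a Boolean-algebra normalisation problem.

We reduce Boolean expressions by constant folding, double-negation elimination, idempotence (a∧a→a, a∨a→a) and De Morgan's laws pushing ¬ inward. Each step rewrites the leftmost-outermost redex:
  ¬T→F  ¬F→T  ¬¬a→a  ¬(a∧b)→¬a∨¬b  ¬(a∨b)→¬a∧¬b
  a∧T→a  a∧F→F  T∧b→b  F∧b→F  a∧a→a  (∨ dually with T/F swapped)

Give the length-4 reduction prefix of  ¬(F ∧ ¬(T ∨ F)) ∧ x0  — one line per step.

Answer: after 4 steps: x0

Reduction:
  start: ¬(F ∧ ¬(T ∨ F)) ∧ x0
  →1  (¬F ∨ ¬¬(T ∨ F)) ∧ x0
  →2  (T ∨ ¬¬(T ∨ F)) ∧ x0
  →3  T ∧ x0
  →4  x0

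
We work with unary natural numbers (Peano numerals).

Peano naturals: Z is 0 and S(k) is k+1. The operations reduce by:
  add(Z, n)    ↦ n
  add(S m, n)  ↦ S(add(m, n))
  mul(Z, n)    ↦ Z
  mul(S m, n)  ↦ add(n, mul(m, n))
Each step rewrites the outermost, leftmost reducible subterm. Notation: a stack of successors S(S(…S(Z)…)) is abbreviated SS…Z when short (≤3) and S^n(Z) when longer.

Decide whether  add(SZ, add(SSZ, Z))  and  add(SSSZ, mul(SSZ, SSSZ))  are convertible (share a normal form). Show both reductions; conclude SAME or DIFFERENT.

Term A:
  start: add(SZ, add(SSZ, Z))
  step 1: S(add(Z, add(SSZ, Z)))
  step 2: S(add(SSZ, Z))
  step 3: S(S(add(SZ, Z)))
  step 4: S(S(S(add(Z, Z))))
  step 5: SSSZ

Term B:
  start: add(SSSZ, mul(SSZ, SSSZ))
  step 1: S(add(SSZ, mul(SSZ, SSSZ)))
  step 2: S(S(add(SZ, mul(SSZ, SSSZ))))
  step 3: S(S(S(add(Z, mul(SSZ, SSSZ)))))
  step 4: S(S(S(mul(SSZ, SSSZ))))
  step 5: S(S(S(add(SSSZ, mul(SZ, SSSZ)))))
  step 6: S(S(S(S(add(SSZ, mul(SZ, SSSZ))))))
  step 7: S(S(S(S(S(add(SZ, mul(SZ, SSSZ)))))))
  step 8: S(S(S(S(S(S(add(Z, mul(SZ, SSSZ))))))))
  step 9: S(S(S(S(S(S(mul(SZ, SSSZ)))))))
  step 10: S(S(S(S(S(S(add(SSSZ, mul(Z, SSSZ))))))))
  step 11: S(S(S(S(S(S(S(add(SSZ, mul(Z, SSSZ)))))))))
  step 12: S(S(S(S(S(S(S(S(add(SZ, mul(Z, SSSZ))))))))))
  step 13: S(S(S(S(S(S(S(S(S(add(Z, mul(Z, SSSZ)))))))))))
  step 14: S(S(S(S(S(S(S(S(S(mul(Z, SSSZ))))))))))
  step 15: S^9(Z)

Answer: DIFFERENT — A ⇓ SSSZ, B ⇓ S^9(Z)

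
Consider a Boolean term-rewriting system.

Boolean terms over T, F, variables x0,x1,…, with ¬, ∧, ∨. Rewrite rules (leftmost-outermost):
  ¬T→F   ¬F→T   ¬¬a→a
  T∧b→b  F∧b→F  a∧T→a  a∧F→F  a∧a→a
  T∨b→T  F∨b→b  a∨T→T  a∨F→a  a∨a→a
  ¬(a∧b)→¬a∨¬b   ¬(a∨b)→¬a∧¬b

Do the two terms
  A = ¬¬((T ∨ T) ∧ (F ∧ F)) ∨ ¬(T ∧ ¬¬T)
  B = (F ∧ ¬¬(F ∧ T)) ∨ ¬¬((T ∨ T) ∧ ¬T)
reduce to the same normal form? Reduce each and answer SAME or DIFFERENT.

Answer: SAME — A ⇓ F, B ⇓ F

Derivation:
Term A:
  start: ¬¬((T ∨ T) ∧ (F ∧ F)) ∨ ¬(T ∧ ¬¬T)
  [1] ((T ∨ T) ∧ (F ∧ F)) ∨ ¬(T ∧ ¬¬T)
  [2] (T ∧ (F ∧ F)) ∨ ¬(T ∧ ¬¬T)
  [3] (F ∧ F) ∨ ¬(T ∧ ¬¬T)
  [4] F ∨ ¬(T ∧ ¬¬T)
  [5] ¬(T ∧ ¬¬T)
  [6] ¬T ∨ ¬¬¬T
  [7] F ∨ ¬¬¬T
  [8] ¬¬¬T
  [9] ¬T
  [10] F

Term B:
  start: (F ∧ ¬¬(F ∧ T)) ∨ ¬¬((T ∨ T) ∧ ¬T)
  [1] F ∨ ¬¬((T ∨ T) ∧ ¬T)
  [2] ¬¬((T ∨ T) ∧ ¬T)
  [3] (T ∨ T) ∧ ¬T
  [4] T ∧ ¬T
  [5] ¬T
  [6] F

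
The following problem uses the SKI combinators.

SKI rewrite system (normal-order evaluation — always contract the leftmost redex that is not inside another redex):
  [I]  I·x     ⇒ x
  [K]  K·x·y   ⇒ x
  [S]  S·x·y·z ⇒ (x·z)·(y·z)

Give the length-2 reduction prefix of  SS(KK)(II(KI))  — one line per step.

  start: SS(KK)(II(KI))
  →1  S(II(KI))(KK(II(KI)))
  →2  S(I(KI))(KK(II(KI)))

Answer: after 2 steps: S(I(KI))(KK(II(KI)))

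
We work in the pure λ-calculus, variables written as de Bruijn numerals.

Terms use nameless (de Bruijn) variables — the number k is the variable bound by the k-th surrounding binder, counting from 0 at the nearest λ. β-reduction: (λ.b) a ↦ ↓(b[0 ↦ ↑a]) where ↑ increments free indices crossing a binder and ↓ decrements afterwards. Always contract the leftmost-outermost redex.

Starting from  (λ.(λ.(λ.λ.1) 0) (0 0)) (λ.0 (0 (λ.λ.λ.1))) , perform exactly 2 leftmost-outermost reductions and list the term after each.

  start: (λ.(λ.(λ.λ.1) 0) (0 0)) (λ.0 (0 (λ.λ.λ.1)))
  →1  (λ.(λ.λ.1) 0) ((λ.0 (0 (λ.λ.λ.1))) (λ.0 (0 (λ.λ.λ.1))))
  →2  (λ.λ.1) ((λ.0 (0 (λ.λ.λ.1))) (λ.0 (0 (λ.λ.λ.1))))

Answer: after 2 steps: (λ.λ.1) ((λ.0 (0 (λ.λ.λ.1))) (λ.0 (0 (λ.λ.λ.1))))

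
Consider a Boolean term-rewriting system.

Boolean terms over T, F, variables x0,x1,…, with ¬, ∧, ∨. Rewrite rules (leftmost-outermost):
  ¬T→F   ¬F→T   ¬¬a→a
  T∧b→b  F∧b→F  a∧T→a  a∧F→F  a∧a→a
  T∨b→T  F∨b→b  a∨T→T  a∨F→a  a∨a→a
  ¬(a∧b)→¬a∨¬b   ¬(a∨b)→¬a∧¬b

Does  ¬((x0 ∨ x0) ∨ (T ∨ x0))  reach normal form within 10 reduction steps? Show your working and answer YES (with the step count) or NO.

  start: ¬((x0 ∨ x0) ∨ (T ∨ x0))
  [1] ¬(x0 ∨ x0) ∧ ¬(T ∨ x0)
  [2] (¬x0 ∧ ¬x0) ∧ ¬(T ∨ x0)
  [3] ¬x0 ∧ ¬(T ∨ x0)
  [4] ¬x0 ∧ (¬T ∧ ¬x0)
  [5] ¬x0 ∧ (F ∧ ¬x0)
  [6] ¬x0 ∧ F
  [7] F

Answer: YES — reaches normal form F in 7 ≤ 10 steps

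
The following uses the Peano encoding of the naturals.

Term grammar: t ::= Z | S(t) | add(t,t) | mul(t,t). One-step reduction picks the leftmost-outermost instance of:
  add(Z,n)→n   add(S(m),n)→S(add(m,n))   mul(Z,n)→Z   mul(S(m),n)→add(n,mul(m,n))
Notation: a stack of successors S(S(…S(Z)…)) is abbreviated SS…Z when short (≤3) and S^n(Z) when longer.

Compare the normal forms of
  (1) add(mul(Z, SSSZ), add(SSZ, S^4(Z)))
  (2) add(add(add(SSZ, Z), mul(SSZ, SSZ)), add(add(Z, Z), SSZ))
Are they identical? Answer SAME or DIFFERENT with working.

Answer: DIFFERENT — A ⇓ S^6(Z), B ⇓ S^8(Z)

Derivation:
Term A:
  start: add(mul(Z, SSSZ), add(SSZ, S^4(Z)))
  →1  add(Z, add(SSZ, S^4(Z)))
  →2  add(SSZ, S^4(Z))
  →3  S(add(SZ, S^4(Z)))
  →4  S(S(add(Z, S^4(Z))))
  →5  S^6(Z)

Term B:
  start: add(add(add(SSZ, Z), mul(SSZ, SSZ)), add(add(Z, Z), SSZ))
  →1  add(add(S(add(SZ, Z)), mul(SSZ, SSZ)), add(add(Z, Z), SSZ))
  →2  add(S(add(add(SZ, Z), mul(SSZ, SSZ))), add(add(Z, Z), SSZ))
  →3  S(add(add(add(SZ, Z), mul(SSZ, SSZ)), add(add(Z, Z), SSZ)))
  →4  S(add(add(S(add(Z, Z)), mul(SSZ, SSZ)), add(add(Z, Z), SSZ)))
  →5  S(add(S(add(add(Z, Z), mul(SSZ, SSZ))), add(add(Z, Z), SSZ)))
  →6  S(S(add(add(add(Z, Z), mul(SSZ, SSZ)), add(add(Z, Z), SSZ))))
  →7  S(S(add(add(Z, mul(SSZ, SSZ)), add(add(Z, Z), SSZ))))
  →8  S(S(add(mul(SSZ, SSZ), add(add(Z, Z), SSZ))))
  →9  S(S(add(add(SSZ, mul(SZ, SSZ)), add(add(Z, Z), SSZ))))
  →10  S(S(add(S(add(SZ, mul(SZ, SSZ))), add(add(Z, Z), SSZ))))
  →11  S(S(S(add(add(SZ, mul(SZ, SSZ)), add(add(Z, Z), SSZ)))))
  →12  S(S(S(add(S(add(Z, mul(SZ, SSZ))), add(add(Z, Z), SSZ)))))
  →13  S(S(S(S(add(add(Z, mul(SZ, SSZ)), add(add(Z, Z), SSZ))))))
  →14  S(S(S(S(add(mul(SZ, SSZ), add(add(Z, Z), SSZ))))))
  →15  S(S(S(S(add(add(SSZ, mul(Z, SSZ)), add(add(Z, Z), SSZ))))))
  →16  S(S(S(S(add(S(add(SZ, mul(Z, SSZ))), add(add(Z, Z), SSZ))))))
  →17  S(S(S(S(S(add(add(SZ, mul(Z, SSZ)), add(add(Z, Z), SSZ)))))))
  →18  S(S(S(S(S(add(S(add(Z, mul(Z, SSZ))), add(add(Z, Z), SSZ)))))))
  →19  S(S(S(S(S(S(add(add(Z, mul(Z, SSZ)), add(add(Z, Z), SSZ))))))))
  →20  S(S(S(S(S(S(add(mul(Z, SSZ), add(add(Z, Z), SSZ))))))))
  →21  S(S(S(S(S(S(add(Z, add(add(Z, Z), SSZ))))))))
  →22  S(S(S(S(S(S(add(add(Z, Z), SSZ)))))))
  →23  S(S(S(S(S(S(add(Z, SSZ)))))))
  →24  S^8(Z)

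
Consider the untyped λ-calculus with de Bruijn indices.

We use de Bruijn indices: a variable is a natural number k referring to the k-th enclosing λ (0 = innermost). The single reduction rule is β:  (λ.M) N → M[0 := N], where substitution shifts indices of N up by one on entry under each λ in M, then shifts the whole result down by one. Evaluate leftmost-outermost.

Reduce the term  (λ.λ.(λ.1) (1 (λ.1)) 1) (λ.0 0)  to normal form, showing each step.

Answer: normal form = λ.0 (λ.0 0)  (in 2 steps)

Reduction:
  start: (λ.λ.(λ.1) (1 (λ.1)) 1) (λ.0 0)
  step 1: λ.(λ.1) ((λ.0 0) (λ.1)) (λ.0 0)
  step 2: λ.0 (λ.0 0)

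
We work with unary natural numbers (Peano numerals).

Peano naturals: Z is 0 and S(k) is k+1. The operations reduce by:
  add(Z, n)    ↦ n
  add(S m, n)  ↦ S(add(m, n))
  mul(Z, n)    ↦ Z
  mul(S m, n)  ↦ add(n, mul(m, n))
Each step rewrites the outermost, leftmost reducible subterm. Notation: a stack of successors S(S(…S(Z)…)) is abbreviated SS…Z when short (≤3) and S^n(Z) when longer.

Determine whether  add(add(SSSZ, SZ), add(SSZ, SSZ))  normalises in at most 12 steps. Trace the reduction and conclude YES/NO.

  start: add(add(SSSZ, SZ), add(SSZ, SSZ))
  step 1: add(S(add(SSZ, SZ)), add(SSZ, SSZ))
  step 2: S(add(add(SSZ, SZ), add(SSZ, SSZ)))
  step 3: S(add(S(add(SZ, SZ)), add(SSZ, SSZ)))
  step 4: S(S(add(add(SZ, SZ), add(SSZ, SSZ))))
  step 5: S(S(add(S(add(Z, SZ)), add(SSZ, SSZ))))
  step 6: S(S(S(add(add(Z, SZ), add(SSZ, SSZ)))))
  step 7: S(S(S(add(SZ, add(SSZ, SSZ)))))
  step 8: S(S(S(S(add(Z, add(SSZ, SSZ))))))
  step 9: S(S(S(S(add(SSZ, SSZ)))))
  step 10: S(S(S(S(S(add(SZ, SSZ))))))
  step 11: S(S(S(S(S(S(add(Z, SSZ)))))))
  step 12: S^8(Z)

Answer: YES — reaches normal form S^8(Z) in 12 ≤ 12 steps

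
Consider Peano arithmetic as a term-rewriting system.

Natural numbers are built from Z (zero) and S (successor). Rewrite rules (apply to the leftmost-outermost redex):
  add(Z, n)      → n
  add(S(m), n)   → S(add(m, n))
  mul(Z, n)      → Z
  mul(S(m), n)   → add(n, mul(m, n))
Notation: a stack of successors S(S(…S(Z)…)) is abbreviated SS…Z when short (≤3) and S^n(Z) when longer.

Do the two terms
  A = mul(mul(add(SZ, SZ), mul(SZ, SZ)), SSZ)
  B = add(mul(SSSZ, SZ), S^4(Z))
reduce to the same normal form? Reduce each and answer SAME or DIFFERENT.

Answer: DIFFERENT — A ⇓ S^4(Z), B ⇓ S^7(Z)

Reduction:
Term A:
  start: mul(mul(add(SZ, SZ), mul(SZ, SZ)), SSZ)
  →1  mul(mul(S(add(Z, SZ)), mul(SZ, SZ)), SSZ)
  →2  mul(add(mul(SZ, SZ), mul(add(Z, SZ), mul(SZ, SZ))), SSZ)
  →3  mul(add(add(SZ, mul(Z, SZ)), mul(add(Z, SZ), mul(SZ, SZ))), SSZ)
  →4  mul(add(S(add(Z, mul(Z, SZ))), mul(add(Z, SZ), mul(SZ, SZ))), SSZ)
  →5  mul(S(add(add(Z, mul(Z, SZ)), mul(add(Z, SZ), mul(SZ, SZ)))), SSZ)
  →6  add(SSZ, mul(add(add(Z, mul(Z, SZ)), mul(add(Z, SZ), mul(SZ, SZ))), SSZ))
  →7  S(add(SZ, mul(add(add(Z, mul(Z, SZ)), mul(add(Z, SZ), mul(SZ, SZ))), SSZ)))
  →8  S(S(add(Z, mul(add(add(Z, mul(Z, SZ)), mul(add(Z, SZ), mul(SZ, SZ))), SSZ))))
  →9  S(S(mul(add(add(Z, mul(Z, SZ)), mul(add(Z, SZ), mul(SZ, SZ))), SSZ)))
  →10  S(S(mul(add(mul(Z, SZ), mul(add(Z, SZ), mul(SZ, SZ))), SSZ)))
  →11  S(S(mul(add(Z, mul(add(Z, SZ), mul(SZ, SZ))), SSZ)))
  →12  S(S(mul(mul(add(Z, SZ), mul(SZ, SZ)), SSZ)))
  →13  S(S(mul(mul(SZ, mul(SZ, SZ)), SSZ)))
  →14  S(S(mul(add(mul(SZ, SZ), mul(Z, mul(SZ, SZ))), SSZ)))
  →15  S(S(mul(add(add(SZ, mul(Z, SZ)), mul(Z, mul(SZ, SZ))), SSZ)))
  →16  S(S(mul(add(S(add(Z, mul(Z, SZ))), mul(Z, mul(SZ, SZ))), SSZ)))
  →17  S(S(mul(S(add(add(Z, mul(Z, SZ)), mul(Z, mul(SZ, SZ)))), SSZ)))
  →18  S(S(add(SSZ, mul(add(add(Z, mul(Z, SZ)), mul(Z, mul(SZ, SZ))), SSZ))))
  →19  S(S(S(add(SZ, mul(add(add(Z, mul(Z, SZ)), mul(Z, mul(SZ, SZ))), SSZ)))))
  →20  S(S(S(S(add(Z, mul(add(add(Z, mul(Z, SZ)), mul(Z, mul(SZ, SZ))), SSZ))))))
  →21  S(S(S(S(mul(add(add(Z, mul(Z, SZ)), mul(Z, mul(SZ, SZ))), SSZ)))))
  →22  S(S(S(S(mul(add(mul(Z, SZ), mul(Z, mul(SZ, SZ))), SSZ)))))
  →23  S(S(S(S(mul(add(Z, mul(Z, mul(SZ, SZ))), SSZ)))))
  →24  S(S(S(S(mul(mul(Z, mul(SZ, SZ)), SSZ)))))
  →25  S(S(S(S(mul(Z, SSZ)))))
  →26  S^4(Z)

Term B:
  start: add(mul(SSSZ, SZ), S^4(Z))
  →1  add(add(SZ, mul(SSZ, SZ)), S^4(Z))
  →2  add(S(add(Z, mul(SSZ, SZ))), S^4(Z))
  →3  S(add(add(Z, mul(SSZ, SZ)), S^4(Z)))
  →4  S(add(mul(SSZ, SZ), S^4(Z)))
  →5  S(add(add(SZ, mul(SZ, SZ)), S^4(Z)))
  →6  S(add(S(add(Z, mul(SZ, SZ))), S^4(Z)))
  →7  S(S(add(add(Z, mul(SZ, SZ)), S^4(Z))))
  →8  S(S(add(mul(SZ, SZ), S^4(Z))))
  →9  S(S(add(add(SZ, mul(Z, SZ)), S^4(Z))))
  →10  S(S(add(S(add(Z, mul(Z, SZ))), S^4(Z))))
  →11  S(S(S(add(add(Z, mul(Z, SZ)), S^4(Z)))))
  →12  S(S(S(add(mul(Z, SZ), S^4(Z)))))
  →13  S(S(S(add(Z, S^4(Z)))))
  →14  S^7(Z)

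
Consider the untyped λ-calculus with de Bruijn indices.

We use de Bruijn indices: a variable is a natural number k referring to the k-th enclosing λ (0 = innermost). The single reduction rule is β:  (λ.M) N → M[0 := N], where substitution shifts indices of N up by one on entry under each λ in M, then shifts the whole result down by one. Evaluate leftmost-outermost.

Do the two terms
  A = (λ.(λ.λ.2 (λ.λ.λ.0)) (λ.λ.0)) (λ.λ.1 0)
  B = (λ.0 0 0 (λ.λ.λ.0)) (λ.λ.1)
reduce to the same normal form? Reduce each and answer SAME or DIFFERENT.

Answer: SAME — A ⇓ λ.λ.λ.λ.0, B ⇓ λ.λ.λ.λ.0

Derivation:
Term A:
  start: (λ.(λ.λ.2 (λ.λ.λ.0)) (λ.λ.0)) (λ.λ.1 0)
  →1  (λ.λ.(λ.λ.1 0) (λ.λ.λ.0)) (λ.λ.0)
  →2  λ.(λ.λ.1 0) (λ.λ.λ.0)
  →3  λ.λ.(λ.λ.λ.0) 0
  →4  λ.λ.λ.λ.0

Term B:
  start: (λ.0 0 0 (λ.λ.λ.0)) (λ.λ.1)
  →1  (λ.λ.1) (λ.λ.1) (λ.λ.1) (λ.λ.λ.0)
  →2  (λ.λ.λ.1) (λ.λ.1) (λ.λ.λ.0)
  →3  (λ.λ.1) (λ.λ.λ.0)
  →4  λ.λ.λ.λ.0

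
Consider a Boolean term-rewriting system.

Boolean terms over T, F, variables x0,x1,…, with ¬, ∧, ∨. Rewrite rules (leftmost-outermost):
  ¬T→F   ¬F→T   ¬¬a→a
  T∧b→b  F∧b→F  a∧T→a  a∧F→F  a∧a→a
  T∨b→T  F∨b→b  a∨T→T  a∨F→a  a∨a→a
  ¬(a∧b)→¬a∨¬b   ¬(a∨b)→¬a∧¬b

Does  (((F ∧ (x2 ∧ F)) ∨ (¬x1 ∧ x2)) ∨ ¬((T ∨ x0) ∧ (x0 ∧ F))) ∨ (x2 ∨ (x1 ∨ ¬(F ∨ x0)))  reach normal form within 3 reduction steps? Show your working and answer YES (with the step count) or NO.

  start: (((F ∧ (x2 ∧ F)) ∨ (¬x1 ∧ x2)) ∨ ¬((T ∨ x0) ∧ (x0 ∧ F))) ∨ (x2 ∨ (x1 ∨ ¬(F ∨ x0)))
  [1] ((F ∨ (¬x1 ∧ x2)) ∨ ¬((T ∨ x0) ∧ (x0 ∧ F))) ∨ (x2 ∨ (x1 ∨ ¬(F ∨ x0)))
  [2] ((¬x1 ∧ x2) ∨ ¬((T ∨ x0) ∧ (x0 ∧ F))) ∨ (x2 ∨ (x1 ∨ ¬(F ∨ x0)))
  [3] ((¬x1 ∧ x2) ∨ (¬(T ∨ x0) ∨ ¬(x0 ∧ F))) ∨ (x2 ∨ (x1 ∨ ¬(F ∨ x0)))

Answer: NO — after 3 steps the term is ((¬x1 ∧ x2) ∨ (¬(T ∨ x0) ∨ ¬(x0 ∧ F))) ∨ (x2 ∨ (x1 ∨ ¬(F ∨ x0))), not yet normal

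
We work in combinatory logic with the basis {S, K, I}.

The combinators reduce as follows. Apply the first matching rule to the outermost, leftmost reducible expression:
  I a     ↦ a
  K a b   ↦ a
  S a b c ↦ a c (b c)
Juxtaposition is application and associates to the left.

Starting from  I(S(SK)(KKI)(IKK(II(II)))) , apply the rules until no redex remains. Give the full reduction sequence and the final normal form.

Answer: normal form = KK  (in 7 steps)

Derivation:
  start: I(S(SK)(KKI)(IKK(II(II))))
  →1  S(SK)(KKI)(IKK(II(II)))
  →2  SK(IKK(II(II)))(KKI(IKK(II(II))))
  →3  K(KKI(IKK(II(II))))(IKK(II(II))(KKI(IKK(II(II)))))
  →4  KKI(IKK(II(II)))
  →5  K(IKK(II(II)))
  →6  K(KK(II(II)))
  →7  KK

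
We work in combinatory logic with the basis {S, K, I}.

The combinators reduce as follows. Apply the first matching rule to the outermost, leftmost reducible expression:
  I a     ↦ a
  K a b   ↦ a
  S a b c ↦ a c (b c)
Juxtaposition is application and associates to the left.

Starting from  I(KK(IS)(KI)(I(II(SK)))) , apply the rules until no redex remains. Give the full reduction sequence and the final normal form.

Answer: normal form = KI  (in 3 steps)

Derivation:
  start: I(KK(IS)(KI)(I(II(SK))))
  [1] KK(IS)(KI)(I(II(SK)))
  [2] K(KI)(I(II(SK)))
  [3] KI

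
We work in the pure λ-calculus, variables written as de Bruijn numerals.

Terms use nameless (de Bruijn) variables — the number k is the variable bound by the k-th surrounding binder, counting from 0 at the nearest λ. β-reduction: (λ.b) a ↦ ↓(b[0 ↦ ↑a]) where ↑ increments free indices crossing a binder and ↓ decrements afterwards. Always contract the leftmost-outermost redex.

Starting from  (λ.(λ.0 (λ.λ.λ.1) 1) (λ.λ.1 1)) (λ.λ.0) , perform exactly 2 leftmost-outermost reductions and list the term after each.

Answer: after 2 steps: (λ.λ.1 1) (λ.λ.λ.1) (λ.λ.0)

Derivation:
  start: (λ.(λ.0 (λ.λ.λ.1) 1) (λ.λ.1 1)) (λ.λ.0)
  step 1: (λ.0 (λ.λ.λ.1) (λ.λ.0)) (λ.λ.1 1)
  step 2: (λ.λ.1 1) (λ.λ.λ.1) (λ.λ.0)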